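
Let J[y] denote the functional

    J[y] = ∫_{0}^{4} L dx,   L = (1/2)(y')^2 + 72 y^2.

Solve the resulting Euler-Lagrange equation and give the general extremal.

The Lagrangian is L = (1/2)(y')^2 + 72 y^2.
∂L/∂y = 144y.
∂L/∂y' = y'.
The Euler-Lagrange equation d/dx(∂L/∂y') − ∂L/∂y = 0 becomes:
    y'' - 144 y = 0
General solution: y(x) = A e^(12x) + B e^(-12x), where A and B are arbitrary constants fixed by the endpoint conditions.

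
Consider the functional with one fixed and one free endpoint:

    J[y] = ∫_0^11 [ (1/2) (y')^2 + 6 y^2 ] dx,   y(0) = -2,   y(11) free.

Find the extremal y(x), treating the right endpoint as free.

The Lagrangian L = (1/2) (y')^2 + 6 y^2 gives
    ∂L/∂y = 12 y,   ∂L/∂y' = y'.
Euler-Lagrange: y'' − 12 y = 0.
With k = sqrt(12), the general solution is
    y(x) = A cosh(sqrt(12) x) + B sinh(sqrt(12) x).
Fixed left endpoint y(0) = -2 ⇒ A = -2.
The right endpoint x = 11 is free, so the natural (transversality) condition is ∂L/∂y' |_{x=11} = 0, i.e. y'(11) = 0.
Compute y'(x) = A k sinh(k x) + B k cosh(k x), so
    y'(11) = A k sinh(k·11) + B k cosh(k·11) = 0
    ⇒ B = −A tanh(k·11) = 2 tanh(sqrt(12)·11).
Therefore the extremal is
    y(x) = −2 cosh(sqrt(12) x) + 2 tanh(sqrt(12)·11) sinh(sqrt(12) x).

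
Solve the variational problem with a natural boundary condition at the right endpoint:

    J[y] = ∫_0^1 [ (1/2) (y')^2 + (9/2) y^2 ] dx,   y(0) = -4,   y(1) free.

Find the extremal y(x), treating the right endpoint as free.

The Lagrangian L = (1/2) (y')^2 + (9/2) y^2 gives
    ∂L/∂y = 9 y,   ∂L/∂y' = y'.
Euler-Lagrange: y'' − 9 y = 0.
With k = 3, the general solution is
    y(x) = A cosh(3 x) + B sinh(3 x).
Fixed left endpoint y(0) = -4 ⇒ A = -4.
The right endpoint x = 1 is free, so the natural (transversality) condition is ∂L/∂y' |_{x=1} = 0, i.e. y'(1) = 0.
Compute y'(x) = A k sinh(k x) + B k cosh(k x), so
    y'(1) = A k sinh(k·1) + B k cosh(k·1) = 0
    ⇒ B = −A tanh(k·1) = 4 tanh(3·1).
Therefore the extremal is
    y(x) = −4 cosh(3 x) + 4 tanh(3·1) sinh(3 x).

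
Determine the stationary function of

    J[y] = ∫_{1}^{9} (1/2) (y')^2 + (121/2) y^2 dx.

The Lagrangian is L = (1/2) (y')^2 + (121/2) y^2.
Compute ∂L/∂y = 121y, ∂L/∂y' = y'.
The Euler-Lagrange equation d/dx(∂L/∂y') − ∂L/∂y = 0 reduces to
    y'' − 121 y = 0.
Its general solution is
    y(x) = A e^(11x) + B e^(−11x),
with A, B fixed by the endpoint conditions.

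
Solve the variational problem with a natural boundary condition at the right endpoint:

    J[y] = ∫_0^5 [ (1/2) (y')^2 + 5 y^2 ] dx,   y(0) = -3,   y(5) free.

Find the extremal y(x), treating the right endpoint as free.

The Lagrangian L = (1/2) (y')^2 + 5 y^2 gives
    ∂L/∂y = 10 y,   ∂L/∂y' = y'.
Euler-Lagrange: y'' − 10 y = 0.
With k = sqrt(10), the general solution is
    y(x) = A cosh(sqrt(10) x) + B sinh(sqrt(10) x).
Fixed left endpoint y(0) = -3 ⇒ A = -3.
The right endpoint x = 5 is free, so the natural (transversality) condition is ∂L/∂y' |_{x=5} = 0, i.e. y'(5) = 0.
Compute y'(x) = A k sinh(k x) + B k cosh(k x), so
    y'(5) = A k sinh(k·5) + B k cosh(k·5) = 0
    ⇒ B = −A tanh(k·5) = 3 tanh(sqrt(10)·5).
Therefore the extremal is
    y(x) = −3 cosh(sqrt(10) x) + 3 tanh(sqrt(10)·5) sinh(sqrt(10) x).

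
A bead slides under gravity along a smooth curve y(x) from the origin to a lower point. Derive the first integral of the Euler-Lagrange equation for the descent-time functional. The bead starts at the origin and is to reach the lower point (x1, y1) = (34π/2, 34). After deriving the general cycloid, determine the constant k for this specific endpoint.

The Lagrangian L = sqrt((1 + y'^2) / y) has no explicit x dependence, so the Beltrami identity applies:
    L − y' ∂L/∂y' = C.
Compute ∂L/∂y' = y' / sqrt(y (1 + y'^2)).
Substitute:
    sqrt((1 + y'^2)/y) − y'·y' / sqrt(y (1 + y'^2))
    = (1 + y'^2) / sqrt(y (1 + y'^2)) − y'^2 / sqrt(y (1 + y'^2))
    = 1 / sqrt(y (1 + y'^2)) = C.
Squaring and rearranging gives the first integral
    y (1 + y'^2) = 1/C^2 =: k   (constant).
Solving this first-order ODE by the substitution
    y = (k/2)(1 − cos θ)
yields the cycloid parameterisation
    x(θ) = (k/2)(θ − sin θ),   y(θ) = (k/2)(1 − cos θ).
The constant k is fixed by the endpoint condition.
Now fit the given lower endpoint (x1, y1) = (34π/2, 34). At the bottom of the first arch (θ = π), the parametric equations give
    y(π) = (k/2)(1 − cos π) = k,
    x(π) = (k/2)(π − sin π) = kπ/2.
Matching y(π) = 34 gives k = 34, consistent with x(π) = 34π/2. Therefore the specific cycloid is
    x(θ) = (34/2)(θ − sin θ),   y(θ) = (34/2)(1 − cos θ).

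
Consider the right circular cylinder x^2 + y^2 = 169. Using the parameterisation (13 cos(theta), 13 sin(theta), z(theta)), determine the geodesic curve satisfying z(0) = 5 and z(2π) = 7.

Parameterise the cylinder of radius R = 13 as
    r(θ) = (13 cos θ, 13 sin θ, z(θ)).
The arc-length element is
    ds = sqrt(169 + (dz/dθ)^2) dθ,
so the Lagrangian is L = sqrt(169 + z'^2).
L depends on z' only, not on z or θ, so ∂L/∂z = 0 and
    ∂L/∂z' = z' / sqrt(169 + z'^2).
The Euler-Lagrange equation gives
    d/dθ( z' / sqrt(169 + z'^2) ) = 0,
so z' is constant. Integrating once:
    z(θ) = a θ + b,
a helix on the cylinder (a straight line when the cylinder is unrolled). The constants a, b are determined by the endpoint conditions.
With endpoint conditions z(0) = 5 and z(2π) = 7: from z(0) = b we get b = 5, and a·2π + 5 = 7 gives a = 1/π, so
    z(θ) = (1/π) θ + 5.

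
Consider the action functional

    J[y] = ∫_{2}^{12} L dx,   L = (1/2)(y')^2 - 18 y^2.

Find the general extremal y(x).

The Lagrangian is L = (1/2)(y')^2 - 18 y^2.
∂L/∂y = -36y.
∂L/∂y' = y'.
The Euler-Lagrange equation d/dx(∂L/∂y') − ∂L/∂y = 0 becomes:
    y'' + 36 y = 0
General solution: y(x) = A sin(6x) + B cos(6x), where A and B are arbitrary constants fixed by the endpoint conditions.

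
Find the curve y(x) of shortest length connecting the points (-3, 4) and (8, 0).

Arc-length functional: J[y] = ∫ sqrt(1 + (y')^2) dx.
Lagrangian L = sqrt(1 + (y')^2) has no explicit y dependence, so ∂L/∂y = 0 and the Euler-Lagrange equation gives
    d/dx( y' / sqrt(1 + (y')^2) ) = 0  ⇒  y' / sqrt(1 + (y')^2) = const.
Hence y' is constant, so y(x) is affine.
Fitting the endpoints (-3, 4) and (8, 0):
    slope m = (0 − 4) / (8 − (-3)) = -4/11,
    intercept c = 4 − m·(-3) = 32/11.
Extremal: y(x) = (-4/11) x + 32/11.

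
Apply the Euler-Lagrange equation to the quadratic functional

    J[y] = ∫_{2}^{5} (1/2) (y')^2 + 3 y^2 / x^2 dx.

The Lagrangian is L = (1/2) (y')^2 + 3 y^2 / x^2.
Compute ∂L/∂y = 6y/x^2, ∂L/∂y' = y'.
The Euler-Lagrange equation d/dx(∂L/∂y') − ∂L/∂y = 0 reduces to
    y'' − 6/x^2 · y = 0  (x > 0).
Its general solution is
    y(x) = A x^3 + B x^(-2),
with A, B fixed by the endpoint conditions.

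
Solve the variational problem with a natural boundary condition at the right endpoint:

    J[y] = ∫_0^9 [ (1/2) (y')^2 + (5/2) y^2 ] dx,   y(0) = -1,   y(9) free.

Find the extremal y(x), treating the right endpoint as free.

The Lagrangian L = (1/2) (y')^2 + (5/2) y^2 gives
    ∂L/∂y = 5 y,   ∂L/∂y' = y'.
Euler-Lagrange: y'' − 5 y = 0.
With k = sqrt(5), the general solution is
    y(x) = A cosh(sqrt(5) x) + B sinh(sqrt(5) x).
Fixed left endpoint y(0) = -1 ⇒ A = -1.
The right endpoint x = 9 is free, so the natural (transversality) condition is ∂L/∂y' |_{x=9} = 0, i.e. y'(9) = 0.
Compute y'(x) = A k sinh(k x) + B k cosh(k x), so
    y'(9) = A k sinh(k·9) + B k cosh(k·9) = 0
    ⇒ B = −A tanh(k·9) = tanh(sqrt(5)·9).
Therefore the extremal is
    y(x) = −cosh(sqrt(5) x) + tanh(sqrt(5)·9) sinh(sqrt(5) x).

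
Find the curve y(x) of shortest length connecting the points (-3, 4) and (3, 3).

Arc-length functional: J[y] = ∫ sqrt(1 + (y')^2) dx.
Lagrangian L = sqrt(1 + (y')^2) has no explicit y dependence, so ∂L/∂y = 0 and the Euler-Lagrange equation gives
    d/dx( y' / sqrt(1 + (y')^2) ) = 0  ⇒  y' / sqrt(1 + (y')^2) = const.
Hence y' is constant, so y(x) is affine.
Fitting the endpoints (-3, 4) and (3, 3):
    slope m = (3 − 4) / (3 − (-3)) = -1/6,
    intercept c = 4 − m·(-3) = 7/2.
Extremal: y(x) = (-1/6) x + 7/2.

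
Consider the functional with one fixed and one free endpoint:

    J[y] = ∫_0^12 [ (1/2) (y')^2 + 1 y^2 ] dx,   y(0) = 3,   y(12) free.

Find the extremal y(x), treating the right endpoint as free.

The Lagrangian L = (1/2) (y')^2 + 1 y^2 gives
    ∂L/∂y = 2 y,   ∂L/∂y' = y'.
Euler-Lagrange: y'' − 2 y = 0.
With k = sqrt(2), the general solution is
    y(x) = A cosh(sqrt(2) x) + B sinh(sqrt(2) x).
Fixed left endpoint y(0) = 3 ⇒ A = 3.
The right endpoint x = 12 is free, so the natural (transversality) condition is ∂L/∂y' |_{x=12} = 0, i.e. y'(12) = 0.
Compute y'(x) = A k sinh(k x) + B k cosh(k x), so
    y'(12) = A k sinh(k·12) + B k cosh(k·12) = 0
    ⇒ B = −A tanh(k·12) = − 3 tanh(sqrt(2)·12).
Therefore the extremal is
    y(x) = 3 cosh(sqrt(2) x) − 3 tanh(sqrt(2)·12) sinh(sqrt(2) x).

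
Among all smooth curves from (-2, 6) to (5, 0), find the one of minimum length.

Arc-length functional: J[y] = ∫ sqrt(1 + (y')^2) dx.
Lagrangian L = sqrt(1 + (y')^2) has no explicit y dependence, so ∂L/∂y = 0 and the Euler-Lagrange equation gives
    d/dx( y' / sqrt(1 + (y')^2) ) = 0  ⇒  y' / sqrt(1 + (y')^2) = const.
Hence y' is constant, so y(x) is affine.
Fitting the endpoints (-2, 6) and (5, 0):
    slope m = (0 − 6) / (5 − (-2)) = -6/7,
    intercept c = 6 − m·(-2) = 30/7.
Extremal: y(x) = (-6/7) x + 30/7.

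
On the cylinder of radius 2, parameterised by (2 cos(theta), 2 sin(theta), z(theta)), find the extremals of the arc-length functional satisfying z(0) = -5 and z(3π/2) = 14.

Parameterise the cylinder of radius R = 2 as
    r(θ) = (2 cos θ, 2 sin θ, z(θ)).
The arc-length element is
    ds = sqrt(4 + (dz/dθ)^2) dθ,
so the Lagrangian is L = sqrt(4 + z'^2).
L depends on z' only, not on z or θ, so ∂L/∂z = 0 and
    ∂L/∂z' = z' / sqrt(4 + z'^2).
The Euler-Lagrange equation gives
    d/dθ( z' / sqrt(4 + z'^2) ) = 0,
so z' is constant. Integrating once:
    z(θ) = a θ + b,
a helix on the cylinder (a straight line when the cylinder is unrolled). The constants a, b are determined by the endpoint conditions.
With endpoint conditions z(0) = -5 and z(3π/2) = 14: from z(0) = b we get b = -5, and a·3π/2 + -5 = 14 gives a = 38/(3π), so
    z(θ) = (38/(3π)) θ − 5.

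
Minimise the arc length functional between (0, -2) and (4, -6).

Arc-length functional: J[y] = ∫ sqrt(1 + (y')^2) dx.
Lagrangian L = sqrt(1 + (y')^2) has no explicit y dependence, so ∂L/∂y = 0 and the Euler-Lagrange equation gives
    d/dx( y' / sqrt(1 + (y')^2) ) = 0  ⇒  y' / sqrt(1 + (y')^2) = const.
Hence y' is constant, so y(x) is affine.
Fitting the endpoints (0, -2) and (4, -6):
    slope m = ((-6) − (-2)) / (4 − 0) = -1,
    intercept c = (-2) − m·0 = -2.
Extremal: y(x) = -x - 2.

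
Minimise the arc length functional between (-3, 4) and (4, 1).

Arc-length functional: J[y] = ∫ sqrt(1 + (y')^2) dx.
Lagrangian L = sqrt(1 + (y')^2) has no explicit y dependence, so ∂L/∂y = 0 and the Euler-Lagrange equation gives
    d/dx( y' / sqrt(1 + (y')^2) ) = 0  ⇒  y' / sqrt(1 + (y')^2) = const.
Hence y' is constant, so y(x) is affine.
Fitting the endpoints (-3, 4) and (4, 1):
    slope m = (1 − 4) / (4 − (-3)) = -3/7,
    intercept c = 4 − m·(-3) = 19/7.
Extremal: y(x) = (-3/7) x + 19/7.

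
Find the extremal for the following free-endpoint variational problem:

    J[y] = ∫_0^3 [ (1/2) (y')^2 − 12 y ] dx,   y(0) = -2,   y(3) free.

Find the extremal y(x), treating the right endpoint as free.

The Lagrangian L = (1/2) (y')^2 − 12 y gives
    ∂L/∂y = −12,   ∂L/∂y' = y'.
Euler-Lagrange: d/dx(y') − (−12) = 0, i.e. y'' + 12 = 0, so
    y(x) = −(12/2) x^2 + C1 x + C2.
Fixed left endpoint y(0) = -2 ⇒ C2 = -2.
The right endpoint x = 3 is free, so the natural (transversality) condition is ∂L/∂y' |_{x=3} = 0, i.e. y'(3) = 0.
Compute y'(x) = −12 x + C1, so y'(3) = −36 + C1 = 0 ⇒ C1 = 36.
Therefore the extremal is
    y(x) = −6 x^2 + 36 x − 2.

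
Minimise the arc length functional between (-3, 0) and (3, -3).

Arc-length functional: J[y] = ∫ sqrt(1 + (y')^2) dx.
Lagrangian L = sqrt(1 + (y')^2) has no explicit y dependence, so ∂L/∂y = 0 and the Euler-Lagrange equation gives
    d/dx( y' / sqrt(1 + (y')^2) ) = 0  ⇒  y' / sqrt(1 + (y')^2) = const.
Hence y' is constant, so y(x) is affine.
Fitting the endpoints (-3, 0) and (3, -3):
    slope m = ((-3) − 0) / (3 − (-3)) = -1/2,
    intercept c = 0 − m·(-3) = -3/2.
Extremal: y(x) = (-1/2) x - 3/2.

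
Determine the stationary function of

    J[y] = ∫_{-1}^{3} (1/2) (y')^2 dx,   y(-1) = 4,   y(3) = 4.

The Lagrangian is L = (1/2) (y')^2.
Compute ∂L/∂y = 0, ∂L/∂y' = y'.
The Euler-Lagrange equation d/dx(∂L/∂y') − ∂L/∂y = 0 reduces to
    y'' = 0.
Its general solution is
    y(x) = A x + B,
with A, B fixed by the endpoint conditions.
Applying the endpoint conditions y(-1) = 4 and y(3) = 4: solve A·-1 + B = 4 and A·3 + B = 4. Subtracting gives A(3 − -1) = 4 − 4, so A = 0, and B = 4 − A·-1 = 4. Therefore
    y(x) = 4.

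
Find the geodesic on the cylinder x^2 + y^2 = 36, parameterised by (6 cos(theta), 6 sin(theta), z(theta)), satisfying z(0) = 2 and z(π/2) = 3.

Parameterise the cylinder of radius R = 6 as
    r(θ) = (6 cos θ, 6 sin θ, z(θ)).
The arc-length element is
    ds = sqrt(36 + (dz/dθ)^2) dθ,
so the Lagrangian is L = sqrt(36 + z'^2).
L depends on z' only, not on z or θ, so ∂L/∂z = 0 and
    ∂L/∂z' = z' / sqrt(36 + z'^2).
The Euler-Lagrange equation gives
    d/dθ( z' / sqrt(36 + z'^2) ) = 0,
so z' is constant. Integrating once:
    z(θ) = a θ + b,
a helix on the cylinder (a straight line when the cylinder is unrolled). The constants a, b are determined by the endpoint conditions.
With endpoint conditions z(0) = 2 and z(π/2) = 3: from z(0) = b we get b = 2, and a·π/2 + 2 = 3 gives a = 2/π, so
    z(θ) = (2/π) θ + 2.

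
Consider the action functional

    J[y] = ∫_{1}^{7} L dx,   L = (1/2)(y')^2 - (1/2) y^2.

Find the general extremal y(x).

The Lagrangian is L = (1/2)(y')^2 - (1/2) y^2.
∂L/∂y = -y.
∂L/∂y' = y'.
The Euler-Lagrange equation d/dx(∂L/∂y') − ∂L/∂y = 0 becomes:
    y'' + y = 0
General solution: y(x) = A sin(x) + B cos(x), where A and B are arbitrary constants fixed by the endpoint conditions.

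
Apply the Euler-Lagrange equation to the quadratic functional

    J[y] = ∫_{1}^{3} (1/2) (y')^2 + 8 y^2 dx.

The Lagrangian is L = (1/2) (y')^2 + 8 y^2.
Compute ∂L/∂y = 16y, ∂L/∂y' = y'.
The Euler-Lagrange equation d/dx(∂L/∂y') − ∂L/∂y = 0 reduces to
    y'' − 16 y = 0.
Its general solution is
    y(x) = A e^(4x) + B e^(−4x),
with A, B fixed by the endpoint conditions.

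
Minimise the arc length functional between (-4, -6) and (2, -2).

Arc-length functional: J[y] = ∫ sqrt(1 + (y')^2) dx.
Lagrangian L = sqrt(1 + (y')^2) has no explicit y dependence, so ∂L/∂y = 0 and the Euler-Lagrange equation gives
    d/dx( y' / sqrt(1 + (y')^2) ) = 0  ⇒  y' / sqrt(1 + (y')^2) = const.
Hence y' is constant, so y(x) is affine.
Fitting the endpoints (-4, -6) and (2, -2):
    slope m = ((-2) − (-6)) / (2 − (-4)) = 2/3,
    intercept c = (-6) − m·(-4) = -10/3.
Extremal: y(x) = (2/3) x - 10/3.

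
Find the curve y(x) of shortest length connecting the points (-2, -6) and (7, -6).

Arc-length functional: J[y] = ∫ sqrt(1 + (y')^2) dx.
Lagrangian L = sqrt(1 + (y')^2) has no explicit y dependence, so ∂L/∂y = 0 and the Euler-Lagrange equation gives
    d/dx( y' / sqrt(1 + (y')^2) ) = 0  ⇒  y' / sqrt(1 + (y')^2) = const.
Hence y' is constant, so y(x) is affine.
Fitting the endpoints (-2, -6) and (7, -6):
    slope m = ((-6) − (-6)) / (7 − (-2)) = 0,
    intercept c = (-6) − m·(-2) = -6.
Extremal: y(x) = -6.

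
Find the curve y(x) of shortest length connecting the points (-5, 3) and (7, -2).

Arc-length functional: J[y] = ∫ sqrt(1 + (y')^2) dx.
Lagrangian L = sqrt(1 + (y')^2) has no explicit y dependence, so ∂L/∂y = 0 and the Euler-Lagrange equation gives
    d/dx( y' / sqrt(1 + (y')^2) ) = 0  ⇒  y' / sqrt(1 + (y')^2) = const.
Hence y' is constant, so y(x) is affine.
Fitting the endpoints (-5, 3) and (7, -2):
    slope m = ((-2) − 3) / (7 − (-5)) = -5/12,
    intercept c = 3 − m·(-5) = 11/12.
Extremal: y(x) = (-5/12) x + 11/12.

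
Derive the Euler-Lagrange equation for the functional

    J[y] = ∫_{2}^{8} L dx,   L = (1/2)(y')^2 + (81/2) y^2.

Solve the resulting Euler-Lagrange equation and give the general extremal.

The Lagrangian is L = (1/2)(y')^2 + (81/2) y^2.
∂L/∂y = 81y.
∂L/∂y' = y'.
The Euler-Lagrange equation d/dx(∂L/∂y') − ∂L/∂y = 0 becomes:
    y'' - 81 y = 0
General solution: y(x) = A e^(9x) + B e^(-9x), where A and B are arbitrary constants fixed by the endpoint conditions.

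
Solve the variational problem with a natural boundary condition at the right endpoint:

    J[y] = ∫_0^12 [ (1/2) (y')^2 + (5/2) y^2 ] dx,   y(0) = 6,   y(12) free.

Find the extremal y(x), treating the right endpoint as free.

The Lagrangian L = (1/2) (y')^2 + (5/2) y^2 gives
    ∂L/∂y = 5 y,   ∂L/∂y' = y'.
Euler-Lagrange: y'' − 5 y = 0.
With k = sqrt(5), the general solution is
    y(x) = A cosh(sqrt(5) x) + B sinh(sqrt(5) x).
Fixed left endpoint y(0) = 6 ⇒ A = 6.
The right endpoint x = 12 is free, so the natural (transversality) condition is ∂L/∂y' |_{x=12} = 0, i.e. y'(12) = 0.
Compute y'(x) = A k sinh(k x) + B k cosh(k x), so
    y'(12) = A k sinh(k·12) + B k cosh(k·12) = 0
    ⇒ B = −A tanh(k·12) = − 6 tanh(sqrt(5)·12).
Therefore the extremal is
    y(x) = 6 cosh(sqrt(5) x) − 6 tanh(sqrt(5)·12) sinh(sqrt(5) x).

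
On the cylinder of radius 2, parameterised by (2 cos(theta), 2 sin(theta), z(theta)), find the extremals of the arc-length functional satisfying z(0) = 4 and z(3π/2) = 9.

Parameterise the cylinder of radius R = 2 as
    r(θ) = (2 cos θ, 2 sin θ, z(θ)).
The arc-length element is
    ds = sqrt(4 + (dz/dθ)^2) dθ,
so the Lagrangian is L = sqrt(4 + z'^2).
L depends on z' only, not on z or θ, so ∂L/∂z = 0 and
    ∂L/∂z' = z' / sqrt(4 + z'^2).
The Euler-Lagrange equation gives
    d/dθ( z' / sqrt(4 + z'^2) ) = 0,
so z' is constant. Integrating once:
    z(θ) = a θ + b,
a helix on the cylinder (a straight line when the cylinder is unrolled). The constants a, b are determined by the endpoint conditions.
With endpoint conditions z(0) = 4 and z(3π/2) = 9: from z(0) = b we get b = 4, and a·3π/2 + 4 = 9 gives a = 10/(3π), so
    z(θ) = (10/(3π)) θ + 4.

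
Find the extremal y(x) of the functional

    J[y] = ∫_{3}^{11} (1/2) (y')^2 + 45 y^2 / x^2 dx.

The Lagrangian is L = (1/2) (y')^2 + 45 y^2 / x^2.
Compute ∂L/∂y = 90y/x^2, ∂L/∂y' = y'.
The Euler-Lagrange equation d/dx(∂L/∂y') − ∂L/∂y = 0 reduces to
    y'' − 90/x^2 · y = 0  (x > 0).
Its general solution is
    y(x) = A x^10 + B x^(-9),
with A, B fixed by the endpoint conditions.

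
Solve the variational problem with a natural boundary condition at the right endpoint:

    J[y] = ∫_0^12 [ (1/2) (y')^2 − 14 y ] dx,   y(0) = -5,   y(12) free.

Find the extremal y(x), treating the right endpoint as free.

The Lagrangian L = (1/2) (y')^2 − 14 y gives
    ∂L/∂y = −14,   ∂L/∂y' = y'.
Euler-Lagrange: d/dx(y') − (−14) = 0, i.e. y'' + 14 = 0, so
    y(x) = −(14/2) x^2 + C1 x + C2.
Fixed left endpoint y(0) = -5 ⇒ C2 = -5.
The right endpoint x = 12 is free, so the natural (transversality) condition is ∂L/∂y' |_{x=12} = 0, i.e. y'(12) = 0.
Compute y'(x) = −14 x + C1, so y'(12) = −168 + C1 = 0 ⇒ C1 = 168.
Therefore the extremal is
    y(x) = −7 x^2 + 168 x − 5.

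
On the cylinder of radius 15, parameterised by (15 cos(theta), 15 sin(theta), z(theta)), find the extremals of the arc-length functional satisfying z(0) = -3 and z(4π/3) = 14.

Parameterise the cylinder of radius R = 15 as
    r(θ) = (15 cos θ, 15 sin θ, z(θ)).
The arc-length element is
    ds = sqrt(225 + (dz/dθ)^2) dθ,
so the Lagrangian is L = sqrt(225 + z'^2).
L depends on z' only, not on z or θ, so ∂L/∂z = 0 and
    ∂L/∂z' = z' / sqrt(225 + z'^2).
The Euler-Lagrange equation gives
    d/dθ( z' / sqrt(225 + z'^2) ) = 0,
so z' is constant. Integrating once:
    z(θ) = a θ + b,
a helix on the cylinder (a straight line when the cylinder is unrolled). The constants a, b are determined by the endpoint conditions.
With endpoint conditions z(0) = -3 and z(4π/3) = 14: from z(0) = b we get b = -3, and a·4π/3 + -3 = 14 gives a = 51/(4π), so
    z(θ) = (51/(4π)) θ − 3.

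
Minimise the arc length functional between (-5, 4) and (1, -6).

Arc-length functional: J[y] = ∫ sqrt(1 + (y')^2) dx.
Lagrangian L = sqrt(1 + (y')^2) has no explicit y dependence, so ∂L/∂y = 0 and the Euler-Lagrange equation gives
    d/dx( y' / sqrt(1 + (y')^2) ) = 0  ⇒  y' / sqrt(1 + (y')^2) = const.
Hence y' is constant, so y(x) is affine.
Fitting the endpoints (-5, 4) and (1, -6):
    slope m = ((-6) − 4) / (1 − (-5)) = -5/3,
    intercept c = 4 − m·(-5) = -13/3.
Extremal: y(x) = (-5/3) x - 13/3.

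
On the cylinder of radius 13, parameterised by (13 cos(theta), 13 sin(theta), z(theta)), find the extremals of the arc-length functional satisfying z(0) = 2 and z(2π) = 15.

Parameterise the cylinder of radius R = 13 as
    r(θ) = (13 cos θ, 13 sin θ, z(θ)).
The arc-length element is
    ds = sqrt(169 + (dz/dθ)^2) dθ,
so the Lagrangian is L = sqrt(169 + z'^2).
L depends on z' only, not on z or θ, so ∂L/∂z = 0 and
    ∂L/∂z' = z' / sqrt(169 + z'^2).
The Euler-Lagrange equation gives
    d/dθ( z' / sqrt(169 + z'^2) ) = 0,
so z' is constant. Integrating once:
    z(θ) = a θ + b,
a helix on the cylinder (a straight line when the cylinder is unrolled). The constants a, b are determined by the endpoint conditions.
With endpoint conditions z(0) = 2 and z(2π) = 15: from z(0) = b we get b = 2, and a·2π + 2 = 15 gives a = 13/(2π), so
    z(θ) = (13/(2π)) θ + 2.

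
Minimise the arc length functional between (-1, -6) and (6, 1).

Arc-length functional: J[y] = ∫ sqrt(1 + (y')^2) dx.
Lagrangian L = sqrt(1 + (y')^2) has no explicit y dependence, so ∂L/∂y = 0 and the Euler-Lagrange equation gives
    d/dx( y' / sqrt(1 + (y')^2) ) = 0  ⇒  y' / sqrt(1 + (y')^2) = const.
Hence y' is constant, so y(x) is affine.
Fitting the endpoints (-1, -6) and (6, 1):
    slope m = (1 − (-6)) / (6 − (-1)) = 1,
    intercept c = (-6) − m·(-1) = -5.
Extremal: y(x) = x - 5.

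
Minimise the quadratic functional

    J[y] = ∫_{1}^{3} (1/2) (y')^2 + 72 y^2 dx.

The Lagrangian is L = (1/2) (y')^2 + 72 y^2.
Compute ∂L/∂y = 144y, ∂L/∂y' = y'.
The Euler-Lagrange equation d/dx(∂L/∂y') − ∂L/∂y = 0 reduces to
    y'' − 144 y = 0.
Its general solution is
    y(x) = A e^(12x) + B e^(−12x),
with A, B fixed by the endpoint conditions.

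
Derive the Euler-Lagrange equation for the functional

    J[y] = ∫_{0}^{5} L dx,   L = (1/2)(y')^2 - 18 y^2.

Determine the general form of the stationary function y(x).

The Lagrangian is L = (1/2)(y')^2 - 18 y^2.
∂L/∂y = -36y.
∂L/∂y' = y'.
The Euler-Lagrange equation d/dx(∂L/∂y') − ∂L/∂y = 0 becomes:
    y'' + 36 y = 0
General solution: y(x) = A sin(6x) + B cos(6x), where A and B are arbitrary constants fixed by the endpoint conditions.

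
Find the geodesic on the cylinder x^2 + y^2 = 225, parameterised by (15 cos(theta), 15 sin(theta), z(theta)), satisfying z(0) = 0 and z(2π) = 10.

Parameterise the cylinder of radius R = 15 as
    r(θ) = (15 cos θ, 15 sin θ, z(θ)).
The arc-length element is
    ds = sqrt(225 + (dz/dθ)^2) dθ,
so the Lagrangian is L = sqrt(225 + z'^2).
L depends on z' only, not on z or θ, so ∂L/∂z = 0 and
    ∂L/∂z' = z' / sqrt(225 + z'^2).
The Euler-Lagrange equation gives
    d/dθ( z' / sqrt(225 + z'^2) ) = 0,
so z' is constant. Integrating once:
    z(θ) = a θ + b,
a helix on the cylinder (a straight line when the cylinder is unrolled). The constants a, b are determined by the endpoint conditions.
With endpoint conditions z(0) = 0 and z(2π) = 10: from z(0) = b we get b = 0, and a·2π + 0 = 10 gives a = 5/π, so
    z(θ) = (5/π) θ.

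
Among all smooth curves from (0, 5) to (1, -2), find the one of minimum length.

Arc-length functional: J[y] = ∫ sqrt(1 + (y')^2) dx.
Lagrangian L = sqrt(1 + (y')^2) has no explicit y dependence, so ∂L/∂y = 0 and the Euler-Lagrange equation gives
    d/dx( y' / sqrt(1 + (y')^2) ) = 0  ⇒  y' / sqrt(1 + (y')^2) = const.
Hence y' is constant, so y(x) is affine.
Fitting the endpoints (0, 5) and (1, -2):
    slope m = ((-2) − 5) / (1 − 0) = -7,
    intercept c = 5 − m·0 = 5.
Extremal: y(x) = -7 x + 5.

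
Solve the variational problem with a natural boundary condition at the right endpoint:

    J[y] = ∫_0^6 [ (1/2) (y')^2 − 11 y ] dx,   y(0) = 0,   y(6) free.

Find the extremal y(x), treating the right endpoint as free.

The Lagrangian L = (1/2) (y')^2 − 11 y gives
    ∂L/∂y = −11,   ∂L/∂y' = y'.
Euler-Lagrange: d/dx(y') − (−11) = 0, i.e. y'' + 11 = 0, so
    y(x) = −(11/2) x^2 + C1 x + C2.
Fixed left endpoint y(0) = 0 ⇒ C2 = 0.
The right endpoint x = 6 is free, so the natural (transversality) condition is ∂L/∂y' |_{x=6} = 0, i.e. y'(6) = 0.
Compute y'(x) = −11 x + C1, so y'(6) = −66 + C1 = 0 ⇒ C1 = 66.
Therefore the extremal is
    y(x) = −(11/2) x^2 + 66 x.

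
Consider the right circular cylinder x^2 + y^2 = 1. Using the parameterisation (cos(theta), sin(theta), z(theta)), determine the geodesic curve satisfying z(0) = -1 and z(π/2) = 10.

Parameterise the cylinder of radius R = 1 as
    r(θ) = (cos θ, sin θ, z(θ)).
The arc-length element is
    ds = sqrt(1 + (dz/dθ)^2) dθ,
so the Lagrangian is L = sqrt(1 + z'^2).
L depends on z' only, not on z or θ, so ∂L/∂z = 0 and
    ∂L/∂z' = z' / sqrt(1 + z'^2).
The Euler-Lagrange equation gives
    d/dθ( z' / sqrt(1 + z'^2) ) = 0,
so z' is constant. Integrating once:
    z(θ) = a θ + b,
a helix on the cylinder (a straight line when the cylinder is unrolled). The constants a, b are determined by the endpoint conditions.
With endpoint conditions z(0) = -1 and z(π/2) = 10: from z(0) = b we get b = -1, and a·π/2 + -1 = 10 gives a = 22/π, so
    z(θ) = (22/π) θ − 1.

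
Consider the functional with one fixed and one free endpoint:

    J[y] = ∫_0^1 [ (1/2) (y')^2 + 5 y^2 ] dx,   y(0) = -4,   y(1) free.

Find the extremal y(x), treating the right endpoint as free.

The Lagrangian L = (1/2) (y')^2 + 5 y^2 gives
    ∂L/∂y = 10 y,   ∂L/∂y' = y'.
Euler-Lagrange: y'' − 10 y = 0.
With k = sqrt(10), the general solution is
    y(x) = A cosh(sqrt(10) x) + B sinh(sqrt(10) x).
Fixed left endpoint y(0) = -4 ⇒ A = -4.
The right endpoint x = 1 is free, so the natural (transversality) condition is ∂L/∂y' |_{x=1} = 0, i.e. y'(1) = 0.
Compute y'(x) = A k sinh(k x) + B k cosh(k x), so
    y'(1) = A k sinh(k·1) + B k cosh(k·1) = 0
    ⇒ B = −A tanh(k·1) = 4 tanh(sqrt(10)·1).
Therefore the extremal is
    y(x) = −4 cosh(sqrt(10) x) + 4 tanh(sqrt(10)·1) sinh(sqrt(10) x).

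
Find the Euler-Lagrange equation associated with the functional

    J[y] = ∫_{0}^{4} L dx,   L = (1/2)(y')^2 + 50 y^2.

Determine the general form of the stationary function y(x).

The Lagrangian is L = (1/2)(y')^2 + 50 y^2.
∂L/∂y = 100y.
∂L/∂y' = y'.
The Euler-Lagrange equation d/dx(∂L/∂y') − ∂L/∂y = 0 becomes:
    y'' - 100 y = 0
General solution: y(x) = A e^(10x) + B e^(-10x), where A and B are arbitrary constants fixed by the endpoint conditions.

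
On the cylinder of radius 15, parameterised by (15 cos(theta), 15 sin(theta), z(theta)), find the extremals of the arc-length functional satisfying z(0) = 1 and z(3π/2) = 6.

Parameterise the cylinder of radius R = 15 as
    r(θ) = (15 cos θ, 15 sin θ, z(θ)).
The arc-length element is
    ds = sqrt(225 + (dz/dθ)^2) dθ,
so the Lagrangian is L = sqrt(225 + z'^2).
L depends on z' only, not on z or θ, so ∂L/∂z = 0 and
    ∂L/∂z' = z' / sqrt(225 + z'^2).
The Euler-Lagrange equation gives
    d/dθ( z' / sqrt(225 + z'^2) ) = 0,
so z' is constant. Integrating once:
    z(θ) = a θ + b,
a helix on the cylinder (a straight line when the cylinder is unrolled). The constants a, b are determined by the endpoint conditions.
With endpoint conditions z(0) = 1 and z(3π/2) = 6: from z(0) = b we get b = 1, and a·3π/2 + 1 = 6 gives a = 10/(3π), so
    z(θ) = (10/(3π)) θ + 1.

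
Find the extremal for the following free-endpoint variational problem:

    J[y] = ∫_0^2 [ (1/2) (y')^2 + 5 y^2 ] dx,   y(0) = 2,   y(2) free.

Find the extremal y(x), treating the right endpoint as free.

The Lagrangian L = (1/2) (y')^2 + 5 y^2 gives
    ∂L/∂y = 10 y,   ∂L/∂y' = y'.
Euler-Lagrange: y'' − 10 y = 0.
With k = sqrt(10), the general solution is
    y(x) = A cosh(sqrt(10) x) + B sinh(sqrt(10) x).
Fixed left endpoint y(0) = 2 ⇒ A = 2.
The right endpoint x = 2 is free, so the natural (transversality) condition is ∂L/∂y' |_{x=2} = 0, i.e. y'(2) = 0.
Compute y'(x) = A k sinh(k x) + B k cosh(k x), so
    y'(2) = A k sinh(k·2) + B k cosh(k·2) = 0
    ⇒ B = −A tanh(k·2) = − 2 tanh(sqrt(10)·2).
Therefore the extremal is
    y(x) = 2 cosh(sqrt(10) x) − 2 tanh(sqrt(10)·2) sinh(sqrt(10) x).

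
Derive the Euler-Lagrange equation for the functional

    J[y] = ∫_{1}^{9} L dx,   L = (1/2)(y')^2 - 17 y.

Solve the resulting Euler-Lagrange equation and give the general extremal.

The Lagrangian is L = (1/2)(y')^2 - 17 y.
∂L/∂y = -17.
∂L/∂y' = y'.
The Euler-Lagrange equation d/dx(∂L/∂y') − ∂L/∂y = 0 becomes:
    y'' + 17 = 0
General solution: y(x) = -(17/2) x^2 + A x + B, where A and B are arbitrary constants fixed by the endpoint conditions.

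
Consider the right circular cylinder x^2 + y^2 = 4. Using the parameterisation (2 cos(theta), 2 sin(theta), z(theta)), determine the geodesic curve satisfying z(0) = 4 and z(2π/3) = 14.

Parameterise the cylinder of radius R = 2 as
    r(θ) = (2 cos θ, 2 sin θ, z(θ)).
The arc-length element is
    ds = sqrt(4 + (dz/dθ)^2) dθ,
so the Lagrangian is L = sqrt(4 + z'^2).
L depends on z' only, not on z or θ, so ∂L/∂z = 0 and
    ∂L/∂z' = z' / sqrt(4 + z'^2).
The Euler-Lagrange equation gives
    d/dθ( z' / sqrt(4 + z'^2) ) = 0,
so z' is constant. Integrating once:
    z(θ) = a θ + b,
a helix on the cylinder (a straight line when the cylinder is unrolled). The constants a, b are determined by the endpoint conditions.
With endpoint conditions z(0) = 4 and z(2π/3) = 14: from z(0) = b we get b = 4, and a·2π/3 + 4 = 14 gives a = 15/π, so
    z(θ) = (15/π) θ + 4.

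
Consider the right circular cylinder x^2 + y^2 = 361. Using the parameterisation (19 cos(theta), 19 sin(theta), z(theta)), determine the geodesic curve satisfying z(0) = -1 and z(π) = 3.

Parameterise the cylinder of radius R = 19 as
    r(θ) = (19 cos θ, 19 sin θ, z(θ)).
The arc-length element is
    ds = sqrt(361 + (dz/dθ)^2) dθ,
so the Lagrangian is L = sqrt(361 + z'^2).
L depends on z' only, not on z or θ, so ∂L/∂z = 0 and
    ∂L/∂z' = z' / sqrt(361 + z'^2).
The Euler-Lagrange equation gives
    d/dθ( z' / sqrt(361 + z'^2) ) = 0,
so z' is constant. Integrating once:
    z(θ) = a θ + b,
a helix on the cylinder (a straight line when the cylinder is unrolled). The constants a, b are determined by the endpoint conditions.
With endpoint conditions z(0) = -1 and z(π) = 3: from z(0) = b we get b = -1, and a·π + -1 = 3 gives a = 4/π, so
    z(θ) = (4/π) θ − 1.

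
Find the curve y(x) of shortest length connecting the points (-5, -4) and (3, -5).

Arc-length functional: J[y] = ∫ sqrt(1 + (y')^2) dx.
Lagrangian L = sqrt(1 + (y')^2) has no explicit y dependence, so ∂L/∂y = 0 and the Euler-Lagrange equation gives
    d/dx( y' / sqrt(1 + (y')^2) ) = 0  ⇒  y' / sqrt(1 + (y')^2) = const.
Hence y' is constant, so y(x) is affine.
Fitting the endpoints (-5, -4) and (3, -5):
    slope m = ((-5) − (-4)) / (3 − (-5)) = -1/8,
    intercept c = (-4) − m·(-5) = -37/8.
Extremal: y(x) = (-1/8) x - 37/8.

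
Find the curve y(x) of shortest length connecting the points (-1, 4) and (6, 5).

Arc-length functional: J[y] = ∫ sqrt(1 + (y')^2) dx.
Lagrangian L = sqrt(1 + (y')^2) has no explicit y dependence, so ∂L/∂y = 0 and the Euler-Lagrange equation gives
    d/dx( y' / sqrt(1 + (y')^2) ) = 0  ⇒  y' / sqrt(1 + (y')^2) = const.
Hence y' is constant, so y(x) is affine.
Fitting the endpoints (-1, 4) and (6, 5):
    slope m = (5 − 4) / (6 − (-1)) = 1/7,
    intercept c = 4 − m·(-1) = 29/7.
Extremal: y(x) = (1/7) x + 29/7.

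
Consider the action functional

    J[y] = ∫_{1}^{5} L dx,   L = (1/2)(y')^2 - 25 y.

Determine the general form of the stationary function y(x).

The Lagrangian is L = (1/2)(y')^2 - 25 y.
∂L/∂y = -25.
∂L/∂y' = y'.
The Euler-Lagrange equation d/dx(∂L/∂y') − ∂L/∂y = 0 becomes:
    y'' + 25 = 0
General solution: y(x) = -(25/2) x^2 + A x + B, where A and B are arbitrary constants fixed by the endpoint conditions.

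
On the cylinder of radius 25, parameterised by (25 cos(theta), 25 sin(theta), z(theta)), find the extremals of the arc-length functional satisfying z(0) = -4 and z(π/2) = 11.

Parameterise the cylinder of radius R = 25 as
    r(θ) = (25 cos θ, 25 sin θ, z(θ)).
The arc-length element is
    ds = sqrt(625 + (dz/dθ)^2) dθ,
so the Lagrangian is L = sqrt(625 + z'^2).
L depends on z' only, not on z or θ, so ∂L/∂z = 0 and
    ∂L/∂z' = z' / sqrt(625 + z'^2).
The Euler-Lagrange equation gives
    d/dθ( z' / sqrt(625 + z'^2) ) = 0,
so z' is constant. Integrating once:
    z(θ) = a θ + b,
a helix on the cylinder (a straight line when the cylinder is unrolled). The constants a, b are determined by the endpoint conditions.
With endpoint conditions z(0) = -4 and z(π/2) = 11: from z(0) = b we get b = -4, and a·π/2 + -4 = 11 gives a = 30/π, so
    z(θ) = (30/π) θ − 4.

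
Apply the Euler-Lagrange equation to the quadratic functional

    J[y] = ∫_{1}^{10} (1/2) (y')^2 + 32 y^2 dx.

The Lagrangian is L = (1/2) (y')^2 + 32 y^2.
Compute ∂L/∂y = 64y, ∂L/∂y' = y'.
The Euler-Lagrange equation d/dx(∂L/∂y') − ∂L/∂y = 0 reduces to
    y'' − 64 y = 0.
Its general solution is
    y(x) = A e^(8x) + B e^(−8x),
with A, B fixed by the endpoint conditions.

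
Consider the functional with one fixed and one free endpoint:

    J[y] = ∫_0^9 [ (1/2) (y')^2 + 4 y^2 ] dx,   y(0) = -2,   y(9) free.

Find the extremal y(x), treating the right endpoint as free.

The Lagrangian L = (1/2) (y')^2 + 4 y^2 gives
    ∂L/∂y = 8 y,   ∂L/∂y' = y'.
Euler-Lagrange: y'' − 8 y = 0.
With k = sqrt(8), the general solution is
    y(x) = A cosh(sqrt(8) x) + B sinh(sqrt(8) x).
Fixed left endpoint y(0) = -2 ⇒ A = -2.
The right endpoint x = 9 is free, so the natural (transversality) condition is ∂L/∂y' |_{x=9} = 0, i.e. y'(9) = 0.
Compute y'(x) = A k sinh(k x) + B k cosh(k x), so
    y'(9) = A k sinh(k·9) + B k cosh(k·9) = 0
    ⇒ B = −A tanh(k·9) = 2 tanh(sqrt(8)·9).
Therefore the extremal is
    y(x) = −2 cosh(sqrt(8) x) + 2 tanh(sqrt(8)·9) sinh(sqrt(8) x).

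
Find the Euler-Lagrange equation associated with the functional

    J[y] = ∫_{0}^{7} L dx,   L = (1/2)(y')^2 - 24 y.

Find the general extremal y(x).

The Lagrangian is L = (1/2)(y')^2 - 24 y.
∂L/∂y = -24.
∂L/∂y' = y'.
The Euler-Lagrange equation d/dx(∂L/∂y') − ∂L/∂y = 0 becomes:
    y'' + 24 = 0
General solution: y(x) = -12 x^2 + A x + B, where A and B are arbitrary constants fixed by the endpoint conditions.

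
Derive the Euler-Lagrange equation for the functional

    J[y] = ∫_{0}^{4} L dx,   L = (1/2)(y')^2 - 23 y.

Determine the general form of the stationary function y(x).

The Lagrangian is L = (1/2)(y')^2 - 23 y.
∂L/∂y = -23.
∂L/∂y' = y'.
The Euler-Lagrange equation d/dx(∂L/∂y') − ∂L/∂y = 0 becomes:
    y'' + 23 = 0
General solution: y(x) = -(23/2) x^2 + A x + B, where A and B are arbitrary constants fixed by the endpoint conditions.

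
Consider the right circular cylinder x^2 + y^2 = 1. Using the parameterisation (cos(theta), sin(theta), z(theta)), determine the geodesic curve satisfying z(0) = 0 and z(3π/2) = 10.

Parameterise the cylinder of radius R = 1 as
    r(θ) = (cos θ, sin θ, z(θ)).
The arc-length element is
    ds = sqrt(1 + (dz/dθ)^2) dθ,
so the Lagrangian is L = sqrt(1 + z'^2).
L depends on z' only, not on z or θ, so ∂L/∂z = 0 and
    ∂L/∂z' = z' / sqrt(1 + z'^2).
The Euler-Lagrange equation gives
    d/dθ( z' / sqrt(1 + z'^2) ) = 0,
so z' is constant. Integrating once:
    z(θ) = a θ + b,
a helix on the cylinder (a straight line when the cylinder is unrolled). The constants a, b are determined by the endpoint conditions.
With endpoint conditions z(0) = 0 and z(3π/2) = 10: from z(0) = b we get b = 0, and a·3π/2 + 0 = 10 gives a = 20/(3π), so
    z(θ) = (20/(3π)) θ.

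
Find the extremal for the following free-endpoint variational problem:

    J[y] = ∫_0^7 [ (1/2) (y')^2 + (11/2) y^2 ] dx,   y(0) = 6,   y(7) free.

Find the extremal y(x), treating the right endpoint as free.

The Lagrangian L = (1/2) (y')^2 + (11/2) y^2 gives
    ∂L/∂y = 11 y,   ∂L/∂y' = y'.
Euler-Lagrange: y'' − 11 y = 0.
With k = sqrt(11), the general solution is
    y(x) = A cosh(sqrt(11) x) + B sinh(sqrt(11) x).
Fixed left endpoint y(0) = 6 ⇒ A = 6.
The right endpoint x = 7 is free, so the natural (transversality) condition is ∂L/∂y' |_{x=7} = 0, i.e. y'(7) = 0.
Compute y'(x) = A k sinh(k x) + B k cosh(k x), so
    y'(7) = A k sinh(k·7) + B k cosh(k·7) = 0
    ⇒ B = −A tanh(k·7) = − 6 tanh(sqrt(11)·7).
Therefore the extremal is
    y(x) = 6 cosh(sqrt(11) x) − 6 tanh(sqrt(11)·7) sinh(sqrt(11) x).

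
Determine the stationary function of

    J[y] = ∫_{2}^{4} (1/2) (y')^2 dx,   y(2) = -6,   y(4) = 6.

The Lagrangian is L = (1/2) (y')^2.
Compute ∂L/∂y = 0, ∂L/∂y' = y'.
The Euler-Lagrange equation d/dx(∂L/∂y') − ∂L/∂y = 0 reduces to
    y'' = 0.
Its general solution is
    y(x) = A x + B,
with A, B fixed by the endpoint conditions.
Applying the endpoint conditions y(2) = -6 and y(4) = 6: solve A·2 + B = -6 and A·4 + B = 6. Subtracting gives A(4 − 2) = 6 − -6, so A = 6, and B = -6 − A·2 = -18. Therefore
    y(x) = 6 x - 18.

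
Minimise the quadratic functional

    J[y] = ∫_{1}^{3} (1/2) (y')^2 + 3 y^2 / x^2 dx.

The Lagrangian is L = (1/2) (y')^2 + 3 y^2 / x^2.
Compute ∂L/∂y = 6y/x^2, ∂L/∂y' = y'.
The Euler-Lagrange equation d/dx(∂L/∂y') − ∂L/∂y = 0 reduces to
    y'' − 6/x^2 · y = 0  (x > 0).
Its general solution is
    y(x) = A x^3 + B x^(-2),
with A, B fixed by the endpoint conditions.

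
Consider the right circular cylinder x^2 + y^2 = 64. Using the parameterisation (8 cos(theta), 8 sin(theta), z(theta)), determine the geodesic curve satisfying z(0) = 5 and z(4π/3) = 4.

Parameterise the cylinder of radius R = 8 as
    r(θ) = (8 cos θ, 8 sin θ, z(θ)).
The arc-length element is
    ds = sqrt(64 + (dz/dθ)^2) dθ,
so the Lagrangian is L = sqrt(64 + z'^2).
L depends on z' only, not on z or θ, so ∂L/∂z = 0 and
    ∂L/∂z' = z' / sqrt(64 + z'^2).
The Euler-Lagrange equation gives
    d/dθ( z' / sqrt(64 + z'^2) ) = 0,
so z' is constant. Integrating once:
    z(θ) = a θ + b,
a helix on the cylinder (a straight line when the cylinder is unrolled). The constants a, b are determined by the endpoint conditions.
With endpoint conditions z(0) = 5 and z(4π/3) = 4: from z(0) = b we get b = 5, and a·4π/3 + 5 = 4 gives a = -3/(4π), so
    z(θ) = (-3/(4π)) θ + 5.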